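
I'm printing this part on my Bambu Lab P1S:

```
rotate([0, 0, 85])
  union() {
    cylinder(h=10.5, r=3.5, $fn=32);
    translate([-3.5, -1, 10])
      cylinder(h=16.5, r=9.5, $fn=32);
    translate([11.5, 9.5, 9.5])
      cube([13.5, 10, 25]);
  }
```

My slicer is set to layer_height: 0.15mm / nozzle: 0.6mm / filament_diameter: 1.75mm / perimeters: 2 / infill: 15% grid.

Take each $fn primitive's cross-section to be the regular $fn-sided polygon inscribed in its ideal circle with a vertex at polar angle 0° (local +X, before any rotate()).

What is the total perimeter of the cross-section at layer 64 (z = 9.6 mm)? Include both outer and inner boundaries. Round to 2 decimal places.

At z = 9.6 mm: the r=3.5 cylinder gives a regular 32-gon of circumradius 3.5 (constant along its height) (perimeter = 2·32·3.500·sin(180°/32) = 21.96 mm); the cylinder at (-3.5, -1) does not reach this height (z outside [10, 26.5]); the 13.5×10 cube at (11.5, 9.5) contributes its full rectangle (perimeter 47.00 mm); Merging all regions: the 2 present regions are separate (no shared area or edge), so areas and boundary lengths simply add and each stays a separate island — boundary = 68.96 mm; (whole slice rotated 85° about Z — lengths, areas and connectivity unchanged). Overall, the cross-section has 2 separate islands. Total boundary length (outer) = 68.96 mm.

68.96 mm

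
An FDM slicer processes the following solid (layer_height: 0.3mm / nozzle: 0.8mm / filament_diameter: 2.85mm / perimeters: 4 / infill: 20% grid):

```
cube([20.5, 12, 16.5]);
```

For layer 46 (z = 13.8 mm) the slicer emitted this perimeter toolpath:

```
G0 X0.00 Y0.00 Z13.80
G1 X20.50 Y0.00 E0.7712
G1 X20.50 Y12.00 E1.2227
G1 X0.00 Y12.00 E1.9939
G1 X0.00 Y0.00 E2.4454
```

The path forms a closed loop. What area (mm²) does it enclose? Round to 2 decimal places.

Apply the shoelace formula to the sequence of (X, Y) vertices; enclosed area = 246.00 mm².

246.00 mm²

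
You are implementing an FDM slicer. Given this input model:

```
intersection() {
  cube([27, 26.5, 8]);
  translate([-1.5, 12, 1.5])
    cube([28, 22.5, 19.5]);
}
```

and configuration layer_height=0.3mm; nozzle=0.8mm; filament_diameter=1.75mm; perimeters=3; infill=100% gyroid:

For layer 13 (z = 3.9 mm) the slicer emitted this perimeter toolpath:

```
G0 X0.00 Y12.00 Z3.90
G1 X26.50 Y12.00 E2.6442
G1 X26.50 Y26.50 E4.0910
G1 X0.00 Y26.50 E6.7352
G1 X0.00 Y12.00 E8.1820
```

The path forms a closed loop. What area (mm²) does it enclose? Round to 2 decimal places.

384.25 mm²

Apply the shoelace formula to the sequence of (X, Y) vertices; enclosed area = 384.25 mm².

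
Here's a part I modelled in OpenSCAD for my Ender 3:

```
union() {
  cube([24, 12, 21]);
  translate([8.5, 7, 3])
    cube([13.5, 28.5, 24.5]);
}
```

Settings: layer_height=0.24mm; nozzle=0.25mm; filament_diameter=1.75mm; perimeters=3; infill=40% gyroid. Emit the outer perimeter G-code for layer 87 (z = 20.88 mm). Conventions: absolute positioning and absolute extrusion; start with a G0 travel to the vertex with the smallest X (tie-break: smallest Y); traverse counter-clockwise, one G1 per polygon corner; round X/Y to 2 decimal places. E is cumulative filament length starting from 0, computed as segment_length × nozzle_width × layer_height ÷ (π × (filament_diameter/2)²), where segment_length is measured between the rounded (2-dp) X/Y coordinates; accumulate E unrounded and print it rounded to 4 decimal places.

G0 X0.00 Y0.00 Z20.88
G1 X24.00 Y0.00 E0.5987
G1 X24.00 Y12.00 E0.8980
G1 X22.00 Y12.00 E0.9479
G1 X22.00 Y35.50 E1.5341
G1 X8.50 Y35.50 E1.8709
G1 X8.50 Y12.00 E2.4571
G1 X0.00 Y12.00 E2.6691
G1 X0.00 Y0.00 E2.9685

At z = 20.88 mm: the cube (footprint 24×12) is included at this height; the cube at (8.5, 7) is present — its section is the full 13.5×28.5 rectangle; Taking the union: the regions partially overlap (shared area 67.50 mm²), so overlapping operands fuse into one piece — 1 connected region. The outline is a single polygon with 8 vertices. Extrusion per mm of travel: 0.25 × 0.24 / (π × 0.875²) = 0.024945. Accumulating E over each segment gives final E = 2.9685.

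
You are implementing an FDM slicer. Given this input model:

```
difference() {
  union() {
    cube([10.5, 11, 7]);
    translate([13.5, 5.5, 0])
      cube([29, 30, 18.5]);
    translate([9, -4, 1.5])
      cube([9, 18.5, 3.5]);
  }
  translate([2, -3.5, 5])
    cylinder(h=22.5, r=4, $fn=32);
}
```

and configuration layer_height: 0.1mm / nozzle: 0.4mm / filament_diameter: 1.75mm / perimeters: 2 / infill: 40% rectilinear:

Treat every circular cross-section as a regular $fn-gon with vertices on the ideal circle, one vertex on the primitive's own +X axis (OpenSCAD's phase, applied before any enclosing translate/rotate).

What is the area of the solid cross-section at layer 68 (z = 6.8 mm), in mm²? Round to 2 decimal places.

At z = 6.8 mm: the cube is present — its section is the full 10.5×11 rectangle (area 115.50 mm²); the cube at (13.5, 5.5) (footprint 29×30) is included at this height (area 870.00 mm²); the cube at (9, -4) is absent (z outside [1.5, 5]); Taking the union: the 2 present regions are separate (no shared area or edge), so areas and boundary lengths simply add and each stays a separate island — area = 985.50 mm²; the r=4 cylinder at (2, -3.5) contributes a regular 32-gon of circumradius 4 (area = (32/2)·4.000²·sin(360°/32) = 49.94 mm²); Taking the first minus the rest: starting from the result so far (985.50 mm²), the r=4 cylinder at (2, -3.5) partially overlaps it — only the 1.26 mm² overlap (of its 49.94 mm²) is removed, clipping the outline — area = 984.24 mm². Overall, the cross-section has 2 separate islands. Net area = 984.24 mm².

984.24 mm²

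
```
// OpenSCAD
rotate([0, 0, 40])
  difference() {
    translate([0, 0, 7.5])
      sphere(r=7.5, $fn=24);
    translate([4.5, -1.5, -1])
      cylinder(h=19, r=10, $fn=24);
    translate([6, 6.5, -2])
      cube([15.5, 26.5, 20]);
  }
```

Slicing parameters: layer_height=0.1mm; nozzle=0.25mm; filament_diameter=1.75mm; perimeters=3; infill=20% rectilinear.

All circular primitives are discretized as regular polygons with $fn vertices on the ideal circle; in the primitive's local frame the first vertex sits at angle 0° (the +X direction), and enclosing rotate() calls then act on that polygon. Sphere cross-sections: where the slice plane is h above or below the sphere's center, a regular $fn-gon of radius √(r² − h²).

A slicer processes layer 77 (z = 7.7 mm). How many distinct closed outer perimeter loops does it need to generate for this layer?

1

At z = 7.7 mm: the r=7.5 sphere contributes a regular 24-gon of circumradius √(7.5²−0.2²) = 7.497; the cylinder at (4.5, -1.5): section is a regular 24-gon, circumradius r=10; the 15.5×26.5 cube at (6, 6.5) contributes its full rectangle; Taking the first minus the rest: starting from the r=7.5 sphere, the r=10 cylinder at (4.5, -1.5) partially overlaps it — only the 149.05 mm² overlap (of its 310.58 mm²) is removed, clipping the outline; the 15.5×26.5 cube at (6, 6.5) misses the remaining region (no effect) — 1 connected region; (rotated 40° about Z; rotation is an isometry so areas/perimeters/island counts are preserved). The result has 1 disconnected region.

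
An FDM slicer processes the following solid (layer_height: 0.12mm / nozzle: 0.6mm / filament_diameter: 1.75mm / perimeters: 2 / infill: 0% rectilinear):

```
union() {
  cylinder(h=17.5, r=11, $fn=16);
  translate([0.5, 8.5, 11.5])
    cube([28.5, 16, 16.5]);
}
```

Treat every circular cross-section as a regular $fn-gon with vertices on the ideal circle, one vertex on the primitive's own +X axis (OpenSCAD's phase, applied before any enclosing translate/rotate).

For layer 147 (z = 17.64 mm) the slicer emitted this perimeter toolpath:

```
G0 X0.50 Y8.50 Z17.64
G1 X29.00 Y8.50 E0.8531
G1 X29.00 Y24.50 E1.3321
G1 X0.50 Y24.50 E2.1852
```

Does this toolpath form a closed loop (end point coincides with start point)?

no

Start point (G0): (0.50, 8.50). End point (last G1): the path does not return to the start — open.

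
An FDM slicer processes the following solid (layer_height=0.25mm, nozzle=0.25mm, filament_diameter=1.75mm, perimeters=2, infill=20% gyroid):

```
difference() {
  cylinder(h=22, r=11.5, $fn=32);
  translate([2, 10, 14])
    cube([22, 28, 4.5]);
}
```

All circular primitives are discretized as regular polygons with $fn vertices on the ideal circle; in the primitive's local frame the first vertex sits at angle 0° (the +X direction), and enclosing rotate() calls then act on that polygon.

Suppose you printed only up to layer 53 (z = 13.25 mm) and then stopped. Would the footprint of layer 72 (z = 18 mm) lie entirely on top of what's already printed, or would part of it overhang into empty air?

entirely on top

Compare the two slices. At z = 13.25: the r=11.5 cylinder gives a regular 32-gon of circumradius 11.5 (constant along its height) (area = (32/2)·11.500²·sin(360°/32) = 412.81 mm²); the cube at (2, 10) is absent (z outside [14, 18.5]); After the difference (first − rest): none of the subtracted shapes is present at this height, so the r=11.5 cylinder is unchanged — area = 412.81 mm². At z = 18: the cylinder: section is a regular 32-gon, circumradius r=11.5 (area = (32/2)·11.500²·sin(360°/32) = 412.81 mm²); the cube at (2, 10) (footprint 22×28) is included at this height (area 616.00 mm²); After the difference (first − rest): starting from the r=11.5 cylinder (412.81 mm²), the 22×28 cube at (2, 10) partially overlaps it — only the 2.73 mm² overlap (of its 616.00 mm²) is removed, clipping the outline — area = 410.08 mm². Checking containment: the cross-section at z = 18 is a subset of the cross-section at z = 13.25.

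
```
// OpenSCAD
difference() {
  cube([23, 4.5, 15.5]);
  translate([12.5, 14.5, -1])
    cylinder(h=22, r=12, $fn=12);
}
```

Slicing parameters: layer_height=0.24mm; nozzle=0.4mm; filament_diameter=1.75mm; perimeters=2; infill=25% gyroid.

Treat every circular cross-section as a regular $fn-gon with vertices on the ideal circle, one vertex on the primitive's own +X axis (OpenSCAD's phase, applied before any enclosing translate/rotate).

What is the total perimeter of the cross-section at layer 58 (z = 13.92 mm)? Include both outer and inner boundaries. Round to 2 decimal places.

At z = 13.92 mm: the cube (footprint 23×4.5) is included at this height (perimeter 55.00 mm); the r=12 cylinder at (12.5, 14.5) contributes a regular 12-gon of circumradius 12 (perimeter = 2·12·12.000·sin(180°/12) = 74.54 mm); After the difference (first − rest): starting from the 23×4.5 cube, the r=12 cylinder at (12.5, 14.5) partially overlaps it — only the 14.51 mm² overlap (of its 432.00 mm²) is removed, clipping the outline — boundary = 55.75 mm. Overall, the cross-section is a single solid region. Total boundary length (outer) = 55.75 mm.

55.75 mm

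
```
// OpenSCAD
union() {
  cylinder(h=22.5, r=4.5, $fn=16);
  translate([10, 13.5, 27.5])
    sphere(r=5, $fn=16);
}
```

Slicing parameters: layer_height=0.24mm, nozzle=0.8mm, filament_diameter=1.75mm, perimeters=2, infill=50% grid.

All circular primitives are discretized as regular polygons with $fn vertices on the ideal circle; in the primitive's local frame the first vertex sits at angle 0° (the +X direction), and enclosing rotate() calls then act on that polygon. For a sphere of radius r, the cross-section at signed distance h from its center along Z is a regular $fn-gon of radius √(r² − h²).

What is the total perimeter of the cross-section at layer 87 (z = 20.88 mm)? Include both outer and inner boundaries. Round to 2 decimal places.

At z = 20.88 mm: the r=4.5 cylinder contributes a regular 16-gon of circumradius 4.5 (perimeter = 2·16·4.500·sin(180°/16) = 28.09 mm); the sphere at (10, 13.5) is not intersected at this z (|z−center|=6.620 > r=5); Merging all regions: only the r=4.5 cylinder is present, so the union is just that shape — boundary = 28.09 mm. Overall, the cross-section is a single solid region. Total boundary length (outer) = 28.09 mm.

28.09 mm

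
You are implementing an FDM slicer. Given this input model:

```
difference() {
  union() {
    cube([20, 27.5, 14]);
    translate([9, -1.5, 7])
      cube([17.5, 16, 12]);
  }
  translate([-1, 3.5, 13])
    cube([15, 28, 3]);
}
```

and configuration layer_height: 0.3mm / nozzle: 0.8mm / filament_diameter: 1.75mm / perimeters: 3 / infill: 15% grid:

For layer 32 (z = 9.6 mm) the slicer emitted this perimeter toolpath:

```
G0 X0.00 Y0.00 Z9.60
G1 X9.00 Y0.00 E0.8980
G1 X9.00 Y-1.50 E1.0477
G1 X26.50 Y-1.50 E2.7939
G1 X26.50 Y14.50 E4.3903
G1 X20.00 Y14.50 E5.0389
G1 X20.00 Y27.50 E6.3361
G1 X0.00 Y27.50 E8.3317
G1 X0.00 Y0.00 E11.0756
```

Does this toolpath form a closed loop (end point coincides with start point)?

Start point (G0): (0.00, 0.00). End point (last G1): the path returns to the start — closed.

yes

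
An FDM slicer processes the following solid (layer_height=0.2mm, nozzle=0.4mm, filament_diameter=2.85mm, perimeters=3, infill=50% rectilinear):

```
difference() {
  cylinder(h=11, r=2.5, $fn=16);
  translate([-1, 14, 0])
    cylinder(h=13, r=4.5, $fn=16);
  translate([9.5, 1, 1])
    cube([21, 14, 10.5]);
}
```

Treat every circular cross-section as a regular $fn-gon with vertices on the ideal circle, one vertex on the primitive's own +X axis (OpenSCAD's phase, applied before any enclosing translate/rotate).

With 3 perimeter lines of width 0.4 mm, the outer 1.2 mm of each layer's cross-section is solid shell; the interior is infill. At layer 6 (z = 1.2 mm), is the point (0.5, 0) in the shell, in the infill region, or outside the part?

infill

At z = 1.2 mm: the r=2.5 cylinder gives a regular 16-gon of circumradius 2.5 (constant along its height); the r=4.5 cylinder at (-1, 14) gives a regular 16-gon of circumradius 4.5 (constant along its height); the cube at (9.5, 1) is present — its section is the full 21×14 rectangle; Subtracting the remaining from the first: starting from the r=2.5 cylinder, the r=4.5 cylinder at (-1, 14) misses the remaining region (no effect); the 21×14 cube at (9.5, 1) misses the remaining region (no effect) — 1 connected region. Overall, the cross-section is a single solid region. The nearest boundary edge runs (2.50, 0.00)→(2.31, -0.96); distance from the point to it = 1.96 mm. The point is inside the cross-section and 1.96 mm from the nearest boundary — more than the 1.2 mm shell width (3 × 0.4), so it's in the infill interior.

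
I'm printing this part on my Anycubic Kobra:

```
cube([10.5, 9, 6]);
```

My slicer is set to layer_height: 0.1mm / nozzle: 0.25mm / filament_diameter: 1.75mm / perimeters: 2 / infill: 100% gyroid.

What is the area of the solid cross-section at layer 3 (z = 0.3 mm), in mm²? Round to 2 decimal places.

At z = 0.3 mm: the cube (footprint 10.5×9) is included at this height (area 94.50 mm²). Overall, the cross-section is a single solid region. Net area = 94.50 mm².

94.50 mm²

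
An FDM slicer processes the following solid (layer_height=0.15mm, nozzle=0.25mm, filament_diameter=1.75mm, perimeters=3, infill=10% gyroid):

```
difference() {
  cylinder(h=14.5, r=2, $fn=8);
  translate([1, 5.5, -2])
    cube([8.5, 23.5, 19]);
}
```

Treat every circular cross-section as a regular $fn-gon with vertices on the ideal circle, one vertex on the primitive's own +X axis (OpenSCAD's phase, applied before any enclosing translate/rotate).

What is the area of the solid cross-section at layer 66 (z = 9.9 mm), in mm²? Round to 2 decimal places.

At z = 9.9 mm: the r=2 cylinder contributes a regular 8-gon of circumradius 2 (area = (8/2)·2.000²·sin(360°/8) = 11.31 mm²); the cube at (1, 5.5) is present — its section is the full 8.5×23.5 rectangle (area 199.75 mm²); After the difference (first − rest): starting from the r=2 cylinder (11.31 mm²), the 8.5×23.5 cube at (1, 5.5) misses the remaining region (no effect) — area = 11.31 mm². Overall, the cross-section is a single solid region. Net area = 11.31 mm².

11.31 mm²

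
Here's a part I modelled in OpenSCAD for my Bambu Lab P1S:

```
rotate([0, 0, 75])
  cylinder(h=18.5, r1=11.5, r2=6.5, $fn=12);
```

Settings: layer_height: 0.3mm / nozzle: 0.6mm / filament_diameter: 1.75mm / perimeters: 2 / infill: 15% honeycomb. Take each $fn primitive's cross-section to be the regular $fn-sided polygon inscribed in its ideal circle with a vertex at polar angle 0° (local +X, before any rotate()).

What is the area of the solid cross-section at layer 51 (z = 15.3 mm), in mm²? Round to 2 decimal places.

162.72 mm²

At z = 15.3 mm: the cone: at t=0.827 of its height the radius interpolates to r₁+(r₂−r₁)t = 7.365, giving a regular 12-gon of that circumradius (area = (12/2)·7.365²·sin(360°/12) = 162.72 mm²); (rotated 75° about Z; rotation is an isometry so areas/perimeters/island counts are preserved). Overall, the cross-section is a single solid region. Net area = 162.72 mm².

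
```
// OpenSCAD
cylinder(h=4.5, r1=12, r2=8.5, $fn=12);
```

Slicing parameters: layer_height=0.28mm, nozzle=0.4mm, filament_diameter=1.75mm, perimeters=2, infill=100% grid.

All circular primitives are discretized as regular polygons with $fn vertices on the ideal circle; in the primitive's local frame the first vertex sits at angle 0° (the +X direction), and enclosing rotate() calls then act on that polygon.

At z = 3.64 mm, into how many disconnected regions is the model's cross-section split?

At z = 3.64 mm: the cone: at t=0.809 of its height the radius interpolates to r₁+(r₂−r₁)t = 9.169, giving a regular 12-gon of that circumradius. The result has 1 disconnected region.

1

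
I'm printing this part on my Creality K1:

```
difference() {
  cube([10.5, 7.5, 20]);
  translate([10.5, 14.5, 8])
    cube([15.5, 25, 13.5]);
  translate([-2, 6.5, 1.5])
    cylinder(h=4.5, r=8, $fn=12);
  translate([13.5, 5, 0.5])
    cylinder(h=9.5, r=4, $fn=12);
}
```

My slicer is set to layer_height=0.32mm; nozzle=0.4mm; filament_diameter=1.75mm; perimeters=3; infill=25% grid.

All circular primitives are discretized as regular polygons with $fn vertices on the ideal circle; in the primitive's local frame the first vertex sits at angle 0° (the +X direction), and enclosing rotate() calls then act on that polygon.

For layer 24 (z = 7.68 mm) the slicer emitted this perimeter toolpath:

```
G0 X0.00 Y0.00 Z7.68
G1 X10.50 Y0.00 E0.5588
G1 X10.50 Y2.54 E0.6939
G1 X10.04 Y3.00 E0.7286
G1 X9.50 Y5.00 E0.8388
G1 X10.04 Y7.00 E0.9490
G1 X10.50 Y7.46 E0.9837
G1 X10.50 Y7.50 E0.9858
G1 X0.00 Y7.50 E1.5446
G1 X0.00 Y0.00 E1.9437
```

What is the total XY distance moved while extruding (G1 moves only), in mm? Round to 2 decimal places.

36.52 mm

Sum the Euclidean lengths of each G1 segment: total = 36.52 mm.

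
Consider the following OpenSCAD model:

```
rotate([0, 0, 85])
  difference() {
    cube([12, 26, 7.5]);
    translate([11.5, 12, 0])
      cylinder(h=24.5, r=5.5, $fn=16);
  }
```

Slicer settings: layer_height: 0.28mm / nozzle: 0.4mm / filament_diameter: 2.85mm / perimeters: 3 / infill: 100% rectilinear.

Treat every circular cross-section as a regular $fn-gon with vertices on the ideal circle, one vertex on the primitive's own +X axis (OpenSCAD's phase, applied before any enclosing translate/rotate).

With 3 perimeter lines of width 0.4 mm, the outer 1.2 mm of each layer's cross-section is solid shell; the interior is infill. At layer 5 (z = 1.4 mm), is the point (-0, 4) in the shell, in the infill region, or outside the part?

shell

At z = 1.4 mm: the 12×26 cube contributes its full rectangle; the r=5.5 cylinder at (11.5, 12) gives a regular 16-gon of circumradius 5.5 (constant along its height); Taking the first minus the rest: starting from the 12×26 cube, the r=5.5 cylinder at (11.5, 12) partially overlaps it — only the 51.75 mm² overlap (of its 92.61 mm²) is removed, clipping the outline — 1 connected region; (whole slice rotated 85° about Z — lengths, areas and connectivity unchanged). Overall, the cross-section is a single solid region. Undo the 85° rotation: the query point maps to (3.985, 0.349) in the un-rotated model frame. The nearest boundary edge runs (12.00, 0.00)→(0.00, 0.00); distance from the point to it = 0.35 mm. The point is inside the cross-section, 0.35 mm from the nearest boundary — within the 1.2 mm shell band (3 × 0.4).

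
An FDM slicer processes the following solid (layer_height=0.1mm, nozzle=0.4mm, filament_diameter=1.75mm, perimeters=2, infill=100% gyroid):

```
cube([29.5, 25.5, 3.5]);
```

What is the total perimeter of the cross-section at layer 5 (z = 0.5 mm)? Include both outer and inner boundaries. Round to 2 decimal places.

At z = 0.5 mm: the cube (footprint 29.5×25.5) is included at this height (perimeter 110.00 mm). Overall, the cross-section is a single solid region. Total boundary length (outer) = 110.00 mm.

110.00 mm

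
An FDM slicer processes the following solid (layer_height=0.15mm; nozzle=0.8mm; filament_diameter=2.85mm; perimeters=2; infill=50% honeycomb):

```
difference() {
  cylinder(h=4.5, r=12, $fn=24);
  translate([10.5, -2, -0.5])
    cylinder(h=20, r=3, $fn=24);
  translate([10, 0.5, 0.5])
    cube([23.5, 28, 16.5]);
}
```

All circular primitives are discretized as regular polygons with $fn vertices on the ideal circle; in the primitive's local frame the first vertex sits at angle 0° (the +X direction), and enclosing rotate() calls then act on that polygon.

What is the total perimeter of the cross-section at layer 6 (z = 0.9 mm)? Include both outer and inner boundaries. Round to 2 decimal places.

At z = 0.9 mm: the r=12 cylinder gives a regular 24-gon of circumradius 12 (constant along its height) (perimeter = 2·24·12.000·sin(180°/24) = 75.18 mm); the r=3 cylinder at (10.5, -2) gives a regular 24-gon of circumradius 3 (constant along its height) (perimeter = 2·24·3.000·sin(180°/24) = 18.80 mm); the cube at (10, 0.5) is present — its section is the full 23.5×28 rectangle (perimeter 103.00 mm); Taking the first minus the rest: starting from the r=12 cylinder, the r=3 cylinder at (10.5, -2) partially overlaps it — only the 20.57 mm² overlap (of its 27.95 mm²) is removed, clipping the outline; the 23.5×28 cube at (10, 0.5) partially overlaps it — only the 6.81 mm² overlap (of its 658.00 mm²) is removed, clipping the outline — boundary = 77.93 mm. Overall, the cross-section is a single solid region. Total boundary length (outer) = 77.93 mm.

77.93 mm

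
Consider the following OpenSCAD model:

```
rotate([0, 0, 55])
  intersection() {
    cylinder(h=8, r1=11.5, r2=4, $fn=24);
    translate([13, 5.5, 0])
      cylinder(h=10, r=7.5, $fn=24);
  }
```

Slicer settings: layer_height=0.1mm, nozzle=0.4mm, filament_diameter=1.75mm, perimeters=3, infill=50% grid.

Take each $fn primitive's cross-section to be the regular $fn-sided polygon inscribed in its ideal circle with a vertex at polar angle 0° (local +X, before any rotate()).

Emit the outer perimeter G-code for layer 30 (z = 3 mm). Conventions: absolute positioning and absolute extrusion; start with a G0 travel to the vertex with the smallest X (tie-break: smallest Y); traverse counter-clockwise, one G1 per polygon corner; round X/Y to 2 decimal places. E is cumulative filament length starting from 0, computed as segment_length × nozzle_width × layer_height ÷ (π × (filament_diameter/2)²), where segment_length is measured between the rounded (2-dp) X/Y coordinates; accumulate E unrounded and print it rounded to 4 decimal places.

G0 X-2.12 Y8.36 Z3.00
G1 X-1.35 Y7.66 E0.0173
G1 X0.39 Y6.76 E0.0499
G1 X2.30 Y6.33 E0.0824
G1 X4.25 Y6.42 E0.1149
G1 X5.36 Y6.77 E0.1343
G1 X4.98 Y7.12 E0.1429
G1 X2.97 Y8.16 E0.1805
G1 X0.76 Y8.65 E0.2181
G1 X-1.51 Y8.56 E0.2559
G1 X-2.12 Y8.36 E0.2666

At z = 3 mm: the cone: at t=0.375 of its height the radius interpolates to r₁+(r₂−r₁)t = 8.688, giving a regular 24-gon of that circumradius; the r=7.5 cylinder at (13, 5.5) gives a regular 24-gon of circumradius 7.5 (constant along its height); Keeping only the common overlap: the r=7.5 cylinder at (13, 5.5) partially overlaps the cone; clipping to the common part keeps 10.32 mm² — 1 connected region; (whole slice rotated 55° about Z — lengths, areas and connectivity unchanged). The outline is a single polygon with 10 vertices. Extrusion per mm of travel: 0.4 × 0.1 / (π × 0.875²) = 0.016630. Accumulating E over each segment gives final E = 0.2666.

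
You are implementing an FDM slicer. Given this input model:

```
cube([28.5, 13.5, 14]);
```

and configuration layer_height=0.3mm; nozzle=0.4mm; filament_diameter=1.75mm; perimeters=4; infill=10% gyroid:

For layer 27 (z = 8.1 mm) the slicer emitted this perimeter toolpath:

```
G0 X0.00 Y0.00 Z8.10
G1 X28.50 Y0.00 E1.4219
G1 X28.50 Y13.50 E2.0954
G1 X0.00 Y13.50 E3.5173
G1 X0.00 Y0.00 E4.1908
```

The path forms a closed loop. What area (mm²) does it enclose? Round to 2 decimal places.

Apply the shoelace formula to the sequence of (X, Y) vertices; enclosed area = 384.75 mm².

384.75 mm²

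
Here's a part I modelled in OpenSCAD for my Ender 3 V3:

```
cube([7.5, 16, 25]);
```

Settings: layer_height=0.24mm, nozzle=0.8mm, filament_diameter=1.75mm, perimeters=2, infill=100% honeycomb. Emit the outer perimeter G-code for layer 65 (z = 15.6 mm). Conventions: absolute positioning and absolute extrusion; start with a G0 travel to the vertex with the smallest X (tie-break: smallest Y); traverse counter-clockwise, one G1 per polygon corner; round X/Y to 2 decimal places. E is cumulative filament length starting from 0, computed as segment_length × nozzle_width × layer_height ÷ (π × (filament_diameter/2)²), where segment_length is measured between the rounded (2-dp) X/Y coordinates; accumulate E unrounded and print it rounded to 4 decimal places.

At z = 15.6 mm: the 7.5×16 cube contributes its full rectangle. The outline is a single polygon with 4 vertices. Extrusion per mm of travel: 0.8 × 0.24 / (π × 0.875²) = 0.079824. Accumulating E over each segment gives final E = 3.7517.

G0 X0.00 Y0.00 Z15.60
G1 X7.50 Y0.00 E0.5987
G1 X7.50 Y16.00 E1.8759
G1 X0.00 Y16.00 E2.4746
G1 X0.00 Y0.00 E3.7517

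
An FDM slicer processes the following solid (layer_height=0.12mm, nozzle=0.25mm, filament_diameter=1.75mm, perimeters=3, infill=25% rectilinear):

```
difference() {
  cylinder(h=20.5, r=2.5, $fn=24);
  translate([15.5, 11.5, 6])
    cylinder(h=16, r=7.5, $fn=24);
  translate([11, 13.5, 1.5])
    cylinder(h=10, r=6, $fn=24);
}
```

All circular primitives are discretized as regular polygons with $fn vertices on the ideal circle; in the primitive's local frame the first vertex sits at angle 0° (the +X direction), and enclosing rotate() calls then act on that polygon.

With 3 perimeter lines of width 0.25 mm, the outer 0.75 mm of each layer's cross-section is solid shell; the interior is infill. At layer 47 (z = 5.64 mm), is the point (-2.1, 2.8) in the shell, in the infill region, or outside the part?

At z = 5.64 mm: the cylinder: section is a regular 24-gon, circumradius r=2.5; the cylinder at (15.5, 11.5) does not reach this height (z outside [6, 22]); the r=6 cylinder at (11, 13.5) gives a regular 24-gon of circumradius 6 (constant along its height); Taking the first minus the rest: starting from the r=2.5 cylinder, the r=6 cylinder at (11, 13.5) misses the remaining region (no effect) — 1 connected region. Overall, the cross-section is a single solid region. The nearest boundary edge runs (-1.77, 1.77)→(-1.25, 2.17); distance from the point to it = 1.02 mm. The point is not inside any of the regions above, so it lies outside the cross-section (1.02 mm from the nearest boundary).

outside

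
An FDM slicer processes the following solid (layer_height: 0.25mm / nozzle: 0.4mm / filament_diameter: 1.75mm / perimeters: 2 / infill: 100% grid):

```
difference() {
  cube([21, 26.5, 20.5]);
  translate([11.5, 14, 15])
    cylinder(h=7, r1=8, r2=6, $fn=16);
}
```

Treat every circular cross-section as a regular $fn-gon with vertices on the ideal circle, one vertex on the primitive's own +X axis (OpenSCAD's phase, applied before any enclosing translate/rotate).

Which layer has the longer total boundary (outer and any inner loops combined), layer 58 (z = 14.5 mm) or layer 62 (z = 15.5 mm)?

layer 62 (z = 15.5 mm)

Layer 58 (z = 14.5): the cube (footprint 21×26.5) is included at this height (perimeter 95.00 mm); the cone at (11.5, 14) is not intersected at this z (z outside [15, 22]); Taking the first minus the rest: none of the subtracted shapes is present at this height, so the 21×26.5 cube is unchanged — boundary = 95.00 mm. So its perimeter = 95.00 mm. Layer 62 (z = 15.5): the 21×26.5 cube contributes its full rectangle (perimeter 95.00 mm); the cone at (11.5, 14): at t=0.071 of its height the radius interpolates to r₁+(r₂−r₁)t = 7.857, giving a regular 16-gon of that circumradius (perimeter = 2·16·7.857·sin(180°/16) = 49.05 mm); Subtracting the remaining from the first: starting from the 21×26.5 cube, the cone at (11.5, 14) lies wholly inside it (removes its full 189.00 mm² and its 49.05 mm outline becomes a hole wall) — boundary (outer + 1 inner loop) = 144.05 mm. So its perimeter = 144.05 mm. Layer 62 is larger (144.05 vs 95.00 mm).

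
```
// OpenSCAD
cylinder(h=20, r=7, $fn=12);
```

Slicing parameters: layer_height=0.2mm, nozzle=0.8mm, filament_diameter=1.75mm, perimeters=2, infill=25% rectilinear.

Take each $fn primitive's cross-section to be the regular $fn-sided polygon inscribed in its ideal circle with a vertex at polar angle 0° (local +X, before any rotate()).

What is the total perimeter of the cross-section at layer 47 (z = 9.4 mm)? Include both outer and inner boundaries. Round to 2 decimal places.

43.48 mm

At z = 9.4 mm: the cylinder: section is a regular 12-gon, circumradius r=7 (perimeter = 2·12·7.000·sin(180°/12) = 43.48 mm). Overall, the cross-section is a single solid region. Total boundary length (outer) = 43.48 mm.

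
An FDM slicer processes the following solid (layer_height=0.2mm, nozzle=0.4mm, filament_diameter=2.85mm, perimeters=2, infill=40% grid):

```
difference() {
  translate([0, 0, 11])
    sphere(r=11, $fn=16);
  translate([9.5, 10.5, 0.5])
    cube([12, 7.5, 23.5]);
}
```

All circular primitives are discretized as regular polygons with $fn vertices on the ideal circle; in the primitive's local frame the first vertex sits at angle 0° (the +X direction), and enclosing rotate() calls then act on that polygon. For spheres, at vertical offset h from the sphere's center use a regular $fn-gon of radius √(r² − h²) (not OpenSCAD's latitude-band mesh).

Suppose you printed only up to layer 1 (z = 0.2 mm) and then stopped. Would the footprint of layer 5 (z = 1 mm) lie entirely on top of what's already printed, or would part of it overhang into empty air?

Compare the two slices. At z = 0.2: the r=11 sphere slices to a regular 16-gon of circumradius 2.088 (√(r²−h²) with h=10.8 from center) (area = (16/2)·2.088²·sin(360°/16) = 13.35 mm²); the cube at (9.5, 10.5) is not intersected at this z (z outside [0.5, 24]); Subtracting the remaining from the first: none of the subtracted shapes is present at this height, so the r=11 sphere is unchanged — area = 13.35 mm². At z = 1: the r=11 sphere contributes a regular 16-gon of circumradius √(11²−10²) = 4.583 (area = (16/2)·4.583²·sin(360°/16) = 64.29 mm²); the cube at (9.5, 10.5) is present — its section is the full 12×7.5 rectangle (area 90.00 mm²); Subtracting the remaining from the first: starting from the r=11 sphere (64.29 mm²), the 12×7.5 cube at (9.5, 10.5) misses the remaining region (no effect) — area = 64.29 mm². Checking containment: at z = 1 the cross-section extends beyond the z = 0.2 cross-section by about 50.94 mm².

part overhangs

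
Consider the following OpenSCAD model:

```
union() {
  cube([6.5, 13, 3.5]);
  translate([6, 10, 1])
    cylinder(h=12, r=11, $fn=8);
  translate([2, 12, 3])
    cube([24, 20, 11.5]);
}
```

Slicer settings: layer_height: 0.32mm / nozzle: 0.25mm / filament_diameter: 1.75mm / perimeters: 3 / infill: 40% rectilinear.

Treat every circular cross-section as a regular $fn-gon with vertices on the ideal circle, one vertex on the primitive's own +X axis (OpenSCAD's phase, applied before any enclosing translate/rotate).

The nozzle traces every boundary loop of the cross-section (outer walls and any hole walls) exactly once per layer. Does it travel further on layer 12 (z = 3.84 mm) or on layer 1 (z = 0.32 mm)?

Layer 12 (z = 3.84): the cube is absent (z outside [0, 3.5]); the r=11 cylinder at (6, 10) gives a regular 8-gon of circumradius 11 (constant along its height) (perimeter = 2·8·11.000·sin(180°/8) = 67.35 mm); the cube at (2, 12) (footprint 24×20) is included at this height (perimeter 88.00 mm); Combining (union): the regions partially overlap (shared area 97.07 mm²), so the edge portions inside another operand are dropped and the merged outline is re-measured after clipping — boundary = 114.83 mm. So its perimeter = 114.83 mm. Layer 1 (z = 0.32): the 6.5×13 cube contributes its full rectangle (perimeter 39.00 mm); the cylinder at (6, 10) is absent (z outside [1, 13]); the cube at (2, 12) is absent (z outside [3, 14.5]); Merging all regions: only the 6.5×13 cube is present, so the union is just that shape — boundary = 39.00 mm. So its perimeter = 39.00 mm. Layer 12 is larger (114.83 vs 39.00 mm).

layer 12 (z = 3.84 mm)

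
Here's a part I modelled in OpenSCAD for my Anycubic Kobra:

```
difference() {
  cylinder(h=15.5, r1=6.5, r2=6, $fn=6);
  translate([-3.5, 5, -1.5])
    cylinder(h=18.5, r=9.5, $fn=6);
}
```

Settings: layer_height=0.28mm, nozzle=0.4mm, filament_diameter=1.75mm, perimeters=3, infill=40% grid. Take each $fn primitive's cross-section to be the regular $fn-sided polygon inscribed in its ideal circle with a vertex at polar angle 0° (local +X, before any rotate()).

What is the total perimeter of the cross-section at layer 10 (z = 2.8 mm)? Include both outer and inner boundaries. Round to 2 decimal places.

31.62 mm

At z = 2.8 mm: the cone contributes a regular 6-gon of circumradius 6.410 (interpolated between r1=6.5 and r2=6 at t=0.181) (perimeter = 2·6·6.410·sin(180°/6) = 38.46 mm); the cylinder at (-3.5, 5): section is a regular 6-gon, circumradius r=9.5 (perimeter = 2·6·9.500·sin(180°/6) = 57.00 mm); Subtracting the remaining from the first: starting from the cone, the r=9.5 cylinder at (-3.5, 5) partially overlaps it — only the 73.38 mm² overlap (of its 234.48 mm²) is removed, clipping the outline — boundary = 31.62 mm. Overall, the cross-section is a single solid region. Total boundary length (outer) = 31.62 mm.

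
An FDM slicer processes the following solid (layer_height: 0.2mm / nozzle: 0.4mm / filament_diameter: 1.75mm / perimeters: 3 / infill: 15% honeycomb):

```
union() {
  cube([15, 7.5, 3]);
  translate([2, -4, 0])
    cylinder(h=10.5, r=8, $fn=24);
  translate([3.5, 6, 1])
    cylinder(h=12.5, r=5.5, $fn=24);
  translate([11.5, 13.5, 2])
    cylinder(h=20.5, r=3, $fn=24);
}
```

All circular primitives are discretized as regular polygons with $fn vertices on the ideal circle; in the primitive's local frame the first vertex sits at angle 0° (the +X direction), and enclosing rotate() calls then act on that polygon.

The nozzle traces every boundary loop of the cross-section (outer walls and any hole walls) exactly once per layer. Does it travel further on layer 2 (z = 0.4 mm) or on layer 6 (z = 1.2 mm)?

Layer 2 (z = 0.4): the cube (footprint 15×7.5) is included at this height (perimeter 45.00 mm); the cylinder at (2, -4): section is a regular 24-gon, circumradius r=8 (perimeter = 2·24·8.000·sin(180°/24) = 50.12 mm); the cylinder at (3.5, 6) does not reach this height (z outside [1, 13.5]); the cylinder at (11.5, 13.5) is not intersected at this z (z outside [2, 22.5]); Merging all regions: the regions partially overlap (shared area 27.01 mm²), so the edge portions inside another operand are dropped and the merged outline is re-measured after clipping — boundary = 72.09 mm. So its perimeter = 72.09 mm. Layer 6 (z = 1.2): the cube is present — its section is the full 15×7.5 rectangle (perimeter 45.00 mm); the r=8 cylinder at (2, -4) gives a regular 24-gon of circumradius 8 (constant along its height) (perimeter = 2·24·8.000·sin(180°/24) = 50.12 mm); the r=5.5 cylinder at (3.5, 6) gives a regular 24-gon of circumradius 5.5 (constant along its height) (perimeter = 2·24·5.500·sin(180°/24) = 34.46 mm); the cylinder at (11.5, 13.5) does not reach this height (z outside [2, 22.5]); Combining (union): the regions partially overlap (shared area 82.89 mm²), so the edge portions inside another operand are dropped and the merged outline is re-measured after clipping — boundary = 76.79 mm. So its perimeter = 76.79 mm. Layer 6 is larger (76.79 vs 72.09 mm).

layer 6 (z = 1.2 mm)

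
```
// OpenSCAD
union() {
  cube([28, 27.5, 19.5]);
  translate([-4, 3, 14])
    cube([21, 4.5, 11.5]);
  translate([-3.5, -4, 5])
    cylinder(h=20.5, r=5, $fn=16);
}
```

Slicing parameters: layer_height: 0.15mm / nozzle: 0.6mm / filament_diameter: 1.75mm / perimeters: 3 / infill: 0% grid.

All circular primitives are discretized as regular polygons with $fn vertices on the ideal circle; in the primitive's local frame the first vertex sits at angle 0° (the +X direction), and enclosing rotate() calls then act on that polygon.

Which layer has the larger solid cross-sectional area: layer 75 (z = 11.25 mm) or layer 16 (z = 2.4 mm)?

layer 75 (z = 11.25 mm)

Layer 75 (z = 11.25): the cube (footprint 28×27.5) is included at this height (area 770.00 mm²); the cube at (-4, 3) is not intersected at this z (z outside [14, 25.5]); the r=5 cylinder at (-3.5, -4) gives a regular 16-gon of circumradius 5 (constant along its height) (area = (16/2)·5.000²·sin(360°/16) = 76.54 mm²); Taking the union: the 2 present regions are separate (no shared area or edge), so areas and boundary lengths simply add and each stays a separate island — area = 846.54 mm². So its area = 846.54 mm². Layer 16 (z = 2.4): the cube is present — its section is the full 28×27.5 rectangle (area 770.00 mm²); the cube at (-4, 3) does not reach this height (z outside [14, 25.5]); the cylinder at (-3.5, -4) is absent (z outside [5, 25.5]); Merging all regions: only the 28×27.5 cube is present, so the union is just that shape — area = 770.00 mm². So its area = 770.00 mm². Layer 75 is larger (846.54 vs 770.00 mm²).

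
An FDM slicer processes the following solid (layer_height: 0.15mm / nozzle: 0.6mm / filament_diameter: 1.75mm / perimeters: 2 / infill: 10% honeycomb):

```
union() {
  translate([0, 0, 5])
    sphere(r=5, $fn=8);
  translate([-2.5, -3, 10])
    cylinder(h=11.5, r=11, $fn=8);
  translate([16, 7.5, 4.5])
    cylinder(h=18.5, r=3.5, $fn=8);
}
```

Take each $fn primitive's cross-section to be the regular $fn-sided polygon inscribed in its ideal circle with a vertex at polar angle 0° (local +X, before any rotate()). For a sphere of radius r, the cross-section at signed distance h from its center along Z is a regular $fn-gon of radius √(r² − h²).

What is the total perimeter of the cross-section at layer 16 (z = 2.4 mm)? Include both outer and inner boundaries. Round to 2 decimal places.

At z = 2.4 mm: the sphere: section is a regular 8-gon, circumradius = √(r²−h²) = √(5²−2.6²) = 4.271 (perimeter = 2·8·4.271·sin(180°/8) = 26.15 mm); the cylinder at (-2.5, -3) is not intersected at this z (z outside [10, 21.5]); the cylinder at (16, 7.5) does not reach this height (z outside [4.5, 23]); Taking the union: only the r=5 sphere is present, so the union is just that shape — boundary = 26.15 mm. Overall, the cross-section is a single solid region. Total boundary length (outer) = 26.15 mm.

26.15 mm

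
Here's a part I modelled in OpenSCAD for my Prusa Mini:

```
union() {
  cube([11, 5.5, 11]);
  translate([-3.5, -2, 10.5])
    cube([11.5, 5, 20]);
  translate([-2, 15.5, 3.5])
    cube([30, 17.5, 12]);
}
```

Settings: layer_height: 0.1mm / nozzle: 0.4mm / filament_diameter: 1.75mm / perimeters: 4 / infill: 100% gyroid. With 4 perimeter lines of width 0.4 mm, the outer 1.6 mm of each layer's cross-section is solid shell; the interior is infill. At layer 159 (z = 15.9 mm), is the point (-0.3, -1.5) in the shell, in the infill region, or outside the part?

shell

At z = 15.9 mm: the cube is not intersected at this z (z outside [0, 11]); the cube at (-3.5, -2) is present — its section is the full 11.5×5 rectangle; the cube at (-2, 15.5) is not intersected at this z (z outside [3.5, 15.5]); Combining (union): only the 11.5×5 cube at (-3.5, -2) is present, so the union is just that shape — 1 connected region. Overall, the cross-section is a single solid region. The nearest boundary edge runs (-3.50, -2.00)→(8.00, -2.00); distance from the point to it = 0.50 mm. The point is inside the cross-section, 0.50 mm from the nearest boundary — within the 1.6 mm shell band (4 × 0.4).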